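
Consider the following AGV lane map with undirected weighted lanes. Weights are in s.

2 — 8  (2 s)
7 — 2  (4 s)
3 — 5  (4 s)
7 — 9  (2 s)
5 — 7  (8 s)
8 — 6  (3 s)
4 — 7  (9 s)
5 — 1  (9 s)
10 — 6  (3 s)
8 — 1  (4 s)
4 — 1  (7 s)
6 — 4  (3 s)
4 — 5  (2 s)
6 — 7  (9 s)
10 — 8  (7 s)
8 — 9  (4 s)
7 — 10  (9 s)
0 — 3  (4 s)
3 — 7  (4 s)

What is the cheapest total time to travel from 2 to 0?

12 s

Enumerating some paths:
2 - 7 - 3 - 0: 4+4+4 = 12
2 - 8 - 6 - 4 - 5 - 3 - 0: 2+3+3+2+4+4 = 18
2 - 8 - 9 - 7 - 3 - 0: 2+4+2+4+4 = 16
2 - 7 - 5 - 3 - 0: 4+8+4+4 = 20
The minimum is 12 s via 2 - 7 - 3 - 0.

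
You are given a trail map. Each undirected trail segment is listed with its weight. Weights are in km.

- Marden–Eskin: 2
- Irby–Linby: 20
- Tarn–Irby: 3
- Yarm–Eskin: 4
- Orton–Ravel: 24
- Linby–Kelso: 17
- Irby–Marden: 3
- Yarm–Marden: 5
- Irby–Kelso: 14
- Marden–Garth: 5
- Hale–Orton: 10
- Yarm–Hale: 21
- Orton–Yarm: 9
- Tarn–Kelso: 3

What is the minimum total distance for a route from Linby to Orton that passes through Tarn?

40 km

Best Linby to Tarn: Linby → Kelso → Tarn costing 20
Best Tarn to Orton: Tarn → Irby → Marden → Yarm → Orton costing 20
Total via Tarn: 20 + 20 = 40 km.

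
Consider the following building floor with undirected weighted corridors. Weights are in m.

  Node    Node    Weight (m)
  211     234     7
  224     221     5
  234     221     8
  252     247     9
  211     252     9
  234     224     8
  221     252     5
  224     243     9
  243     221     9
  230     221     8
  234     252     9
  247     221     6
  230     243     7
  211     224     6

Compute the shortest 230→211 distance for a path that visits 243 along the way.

22 m

Shortest 230→243: 230 → 243 = 7
Shortest 243→211: 243 → 224 → 211 = 15
Total via 243: 7 + 15 = 22 m.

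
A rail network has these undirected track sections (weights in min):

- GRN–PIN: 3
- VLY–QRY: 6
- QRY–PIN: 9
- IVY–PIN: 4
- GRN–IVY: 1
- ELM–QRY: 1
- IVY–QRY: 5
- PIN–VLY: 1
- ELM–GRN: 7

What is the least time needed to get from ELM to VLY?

Compare a few routes:
ELM–QRY–PIN–VLY: 1+9+1 = 11
ELM–QRY–IVY–PIN–VLY: 1+5+4+1 = 11
ELM–QRY–VLY: 1+6 = 7
ELM–QRY–IVY–GRN–PIN–VLY: 1+5+1+3+1 = 11
Cheapest is ELM–QRY–VLY at 7 min.

7 min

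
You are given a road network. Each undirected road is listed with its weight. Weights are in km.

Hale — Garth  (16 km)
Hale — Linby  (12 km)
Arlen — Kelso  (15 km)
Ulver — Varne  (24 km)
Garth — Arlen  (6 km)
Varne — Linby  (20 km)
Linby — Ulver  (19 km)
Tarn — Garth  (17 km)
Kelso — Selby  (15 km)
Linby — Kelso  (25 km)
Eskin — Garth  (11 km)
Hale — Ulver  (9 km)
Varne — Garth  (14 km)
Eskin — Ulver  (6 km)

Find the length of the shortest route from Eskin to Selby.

47 km

Shortest distances from Eskin:
Eskin: 0
Ulver: 6  (via Eskin)
Garth: 11  (via Eskin)
Hale: 15  (via Ulver)
Arlen: 17  (via Garth)
Linby: 25  (via Ulver)
Varne: 25  (via Garth)
Tarn: 28  (via Garth)
Kelso: 32  (via Arlen)
Selby: 47  (via Kelso)
Shortest route: Eskin → Garth → Arlen → Kelso → Selby = 47 km.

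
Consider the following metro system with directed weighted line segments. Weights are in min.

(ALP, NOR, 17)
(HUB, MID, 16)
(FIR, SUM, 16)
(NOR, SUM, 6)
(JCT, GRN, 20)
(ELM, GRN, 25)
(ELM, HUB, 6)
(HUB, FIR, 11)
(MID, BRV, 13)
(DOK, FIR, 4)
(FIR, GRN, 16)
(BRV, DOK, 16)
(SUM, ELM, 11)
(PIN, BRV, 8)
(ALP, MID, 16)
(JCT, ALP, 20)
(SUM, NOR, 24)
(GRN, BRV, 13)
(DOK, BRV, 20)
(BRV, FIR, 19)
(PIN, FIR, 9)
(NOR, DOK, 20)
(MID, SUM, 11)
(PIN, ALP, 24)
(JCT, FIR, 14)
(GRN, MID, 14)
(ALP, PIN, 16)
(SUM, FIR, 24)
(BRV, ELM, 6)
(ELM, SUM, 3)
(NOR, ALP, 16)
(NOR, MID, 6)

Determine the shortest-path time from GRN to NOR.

Candidate routes:
GRN - MID - BRV - ELM - SUM - NOR: 14+13+6+3+24 = 60
GRN - BRV - ELM - SUM - NOR: 13+6+3+24 = 46
GRN - MID - SUM - NOR: 14+11+24 = 49
GRN - BRV - FIR - SUM - NOR: 13+19+16+24 = 72
Cheapest is GRN - BRV - ELM - SUM - NOR at 46 min.

46 min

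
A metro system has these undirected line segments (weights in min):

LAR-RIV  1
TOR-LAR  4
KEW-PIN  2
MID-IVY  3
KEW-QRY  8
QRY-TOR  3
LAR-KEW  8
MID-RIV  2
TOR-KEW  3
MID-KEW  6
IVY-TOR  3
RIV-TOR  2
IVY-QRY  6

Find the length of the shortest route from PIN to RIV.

7 min

Shortest distances from PIN:
PIN: 0
KEW: 2  (via PIN)
TOR: 5  (via KEW)
RIV: 7  (via TOR)
Shortest route: PIN–KEW–TOR–RIV = 7 min.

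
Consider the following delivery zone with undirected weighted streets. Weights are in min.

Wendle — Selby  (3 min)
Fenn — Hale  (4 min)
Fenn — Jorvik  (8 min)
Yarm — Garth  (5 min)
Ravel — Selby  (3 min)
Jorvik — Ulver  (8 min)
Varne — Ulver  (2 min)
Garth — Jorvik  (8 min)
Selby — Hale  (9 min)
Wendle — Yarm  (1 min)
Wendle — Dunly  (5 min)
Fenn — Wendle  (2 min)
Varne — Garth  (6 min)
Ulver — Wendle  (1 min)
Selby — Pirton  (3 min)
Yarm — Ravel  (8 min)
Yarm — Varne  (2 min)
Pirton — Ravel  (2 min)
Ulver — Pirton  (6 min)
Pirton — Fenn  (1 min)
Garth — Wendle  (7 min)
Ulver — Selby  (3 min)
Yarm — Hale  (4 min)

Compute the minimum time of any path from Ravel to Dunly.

10 min

Running Dijkstra from Ravel:
Ravel: 0
Pirton: 2  (via Ravel)
Fenn: 3  (via Pirton)
Selby: 3  (via Ravel)
Wendle: 5  (via Fenn)
Ulver: 6  (via Selby)
Yarm: 6  (via Wendle)
Hale: 7  (via Fenn)
Varne: 8  (via Ulver)
Dunly: 10  (via Wendle)
Shortest route: Ravel → Pirton → Fenn → Wendle → Dunly = 10 min.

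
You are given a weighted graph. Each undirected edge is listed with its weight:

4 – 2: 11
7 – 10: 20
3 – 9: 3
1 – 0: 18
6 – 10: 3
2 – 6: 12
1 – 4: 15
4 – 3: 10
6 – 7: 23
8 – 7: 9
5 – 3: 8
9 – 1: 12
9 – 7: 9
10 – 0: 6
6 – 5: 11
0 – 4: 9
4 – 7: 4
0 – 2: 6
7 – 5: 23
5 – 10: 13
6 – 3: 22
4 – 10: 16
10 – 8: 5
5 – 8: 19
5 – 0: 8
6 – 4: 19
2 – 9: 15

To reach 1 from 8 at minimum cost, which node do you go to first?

Candidate routes:
8 → 7 → 4 → 1: 9+4+15 = 28
8 → 10 → 0 → 1: 5+6+18 = 29
8 → 7 → 9 → 1: 9+9+12 = 30
The minimum is 28 via 8 → 7 → 4 → 1.
So from 8 the first move is to 7.

7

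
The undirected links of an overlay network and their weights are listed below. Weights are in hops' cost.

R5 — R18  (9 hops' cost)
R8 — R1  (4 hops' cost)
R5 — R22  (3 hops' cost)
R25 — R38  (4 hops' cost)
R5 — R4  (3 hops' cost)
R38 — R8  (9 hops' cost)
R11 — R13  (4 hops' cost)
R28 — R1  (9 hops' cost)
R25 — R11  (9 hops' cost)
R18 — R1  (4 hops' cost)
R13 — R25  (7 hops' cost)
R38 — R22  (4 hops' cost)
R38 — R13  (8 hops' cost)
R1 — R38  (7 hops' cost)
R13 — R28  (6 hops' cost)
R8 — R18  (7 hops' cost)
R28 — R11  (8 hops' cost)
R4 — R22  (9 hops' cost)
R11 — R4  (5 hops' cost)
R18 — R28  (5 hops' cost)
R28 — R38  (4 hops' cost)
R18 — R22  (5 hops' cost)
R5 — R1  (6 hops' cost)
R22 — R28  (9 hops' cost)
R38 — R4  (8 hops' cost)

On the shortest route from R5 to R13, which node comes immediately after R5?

Compare a few routes:
R5 - R22 - R38 - R28 - R13: 3+4+4+6 = 17
R5 - R22 - R38 - R13: 3+4+8 = 15
R5 - R4 - R11 - R13: 3+5+4 = 12
R5 - R22 - R28 - R13: 3+9+6 = 18
The minimum is 12 hops' cost via R5 - R4 - R11 - R13.
So from R5 the first move is to R4.

R4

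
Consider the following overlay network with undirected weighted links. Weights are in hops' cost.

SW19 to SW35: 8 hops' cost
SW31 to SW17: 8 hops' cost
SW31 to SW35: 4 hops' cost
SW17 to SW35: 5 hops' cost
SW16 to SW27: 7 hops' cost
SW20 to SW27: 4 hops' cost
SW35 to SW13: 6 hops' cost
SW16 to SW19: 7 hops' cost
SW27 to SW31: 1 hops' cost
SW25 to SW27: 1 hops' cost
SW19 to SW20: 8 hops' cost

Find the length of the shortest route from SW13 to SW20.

Compare a few routes:
SW13 - SW35 - SW19 - SW20: 6+8+8 = 22
SW13 - SW35 - SW31 - SW27 - SW20: 6+4+1+4 = 15
Cheapest is SW13 - SW35 - SW31 - SW27 - SW20 at 15 hops' cost.

15 hops' cost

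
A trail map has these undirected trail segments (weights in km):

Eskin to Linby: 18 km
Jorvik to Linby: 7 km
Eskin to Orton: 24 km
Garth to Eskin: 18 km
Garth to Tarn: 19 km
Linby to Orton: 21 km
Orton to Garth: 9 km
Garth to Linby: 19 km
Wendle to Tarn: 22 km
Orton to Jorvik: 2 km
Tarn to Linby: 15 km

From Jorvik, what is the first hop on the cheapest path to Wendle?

Enumerating some paths:
Jorvik - Orton - Garth - Tarn - Wendle: 2+9+19+22 = 52
Jorvik - Linby - Garth - Tarn - Wendle: 7+19+19+22 = 67
Jorvik - Linby - Tarn - Wendle: 7+15+22 = 44
Jorvik - Orton - Linby - Tarn - Wendle: 2+21+15+22 = 60
The minimum is 44 km via Jorvik - Linby - Tarn - Wendle.
So from Jorvik the first move is to Linby.

Linby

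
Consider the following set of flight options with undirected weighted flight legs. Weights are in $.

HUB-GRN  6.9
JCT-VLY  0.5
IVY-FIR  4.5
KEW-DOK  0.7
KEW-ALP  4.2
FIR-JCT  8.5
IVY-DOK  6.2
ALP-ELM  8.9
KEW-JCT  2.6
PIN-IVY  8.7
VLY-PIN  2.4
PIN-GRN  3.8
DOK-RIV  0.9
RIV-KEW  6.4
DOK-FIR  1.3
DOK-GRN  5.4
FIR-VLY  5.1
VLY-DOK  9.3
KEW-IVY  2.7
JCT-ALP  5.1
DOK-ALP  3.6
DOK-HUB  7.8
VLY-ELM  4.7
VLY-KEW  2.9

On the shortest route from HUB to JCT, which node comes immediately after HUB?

DOK

Candidate routes:
HUB → DOK → KEW → VLY → JCT: 7.8+0.7+2.9+0.5 = 11.9
HUB → DOK → KEW → JCT: 7.8+0.7+2.6 = 11.1
HUB → GRN → PIN → VLY → JCT: 6.9+3.8+2.4+0.5 = 13.6
Cheapest is HUB → DOK → KEW → JCT at $11.1.
So from HUB the first move is to DOK.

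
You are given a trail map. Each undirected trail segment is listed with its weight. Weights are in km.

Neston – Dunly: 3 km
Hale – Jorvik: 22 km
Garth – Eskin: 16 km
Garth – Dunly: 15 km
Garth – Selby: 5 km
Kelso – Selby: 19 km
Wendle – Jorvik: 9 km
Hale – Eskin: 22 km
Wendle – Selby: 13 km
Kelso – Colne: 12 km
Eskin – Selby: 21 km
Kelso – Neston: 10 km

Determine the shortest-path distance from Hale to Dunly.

Shortest distances from Hale:
Hale: 0
Jorvik: 22  (via Hale)
Eskin: 22  (via Hale)
Wendle: 31  (via Jorvik)
Garth: 38  (via Eskin)
Selby: 43  (via Eskin)
Dunly: 53  (via Garth)
Shortest route: Hale–Eskin–Garth–Dunly = 53 km.

53 km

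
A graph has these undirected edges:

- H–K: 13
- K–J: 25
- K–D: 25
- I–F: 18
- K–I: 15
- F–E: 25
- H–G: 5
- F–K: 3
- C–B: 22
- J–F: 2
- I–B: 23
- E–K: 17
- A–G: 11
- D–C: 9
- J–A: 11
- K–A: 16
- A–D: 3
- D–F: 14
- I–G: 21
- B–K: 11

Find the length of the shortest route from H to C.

28

Shortest distances from H:
H: 0
G: 5  (via H)
K: 13  (via H)
A: 16  (via G)
F: 16  (via K)
J: 18  (via F)
D: 19  (via A)
B: 24  (via K)
I: 26  (via G)
C: 28  (via D)
Shortest route: H → G → A → D → C = 28.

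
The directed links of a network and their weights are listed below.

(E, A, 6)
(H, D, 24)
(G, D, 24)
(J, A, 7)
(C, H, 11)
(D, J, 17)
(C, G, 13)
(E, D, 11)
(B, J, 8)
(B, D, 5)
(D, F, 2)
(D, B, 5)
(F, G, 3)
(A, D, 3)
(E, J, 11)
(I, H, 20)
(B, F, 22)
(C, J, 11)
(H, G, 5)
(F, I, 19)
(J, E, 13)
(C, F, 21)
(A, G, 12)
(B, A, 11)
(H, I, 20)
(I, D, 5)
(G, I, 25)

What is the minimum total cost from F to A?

Running Dijkstra from F:
F: 0
G: 3  (via F)
I: 19  (via F)
D: 24  (via I)
B: 29  (via D)
J: 37  (via B)
H: 39  (via I)
A: 40  (via B)
Shortest route: F–I–D–B–A = 40.

40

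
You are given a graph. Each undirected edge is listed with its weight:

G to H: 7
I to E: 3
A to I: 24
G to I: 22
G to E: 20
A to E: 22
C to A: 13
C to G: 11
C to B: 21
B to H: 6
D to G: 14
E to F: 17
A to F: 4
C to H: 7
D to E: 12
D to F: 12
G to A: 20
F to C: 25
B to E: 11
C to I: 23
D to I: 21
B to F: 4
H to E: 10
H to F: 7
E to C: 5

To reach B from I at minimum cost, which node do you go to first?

E

Compare a few routes:
I → E → H → B: 3+10+6 = 19
I → E → B: 3+11 = 14
I → E → C → H → B: 3+5+7+6 = 21
Cheapest is I → E → B at 14.
So from I the first move is to E.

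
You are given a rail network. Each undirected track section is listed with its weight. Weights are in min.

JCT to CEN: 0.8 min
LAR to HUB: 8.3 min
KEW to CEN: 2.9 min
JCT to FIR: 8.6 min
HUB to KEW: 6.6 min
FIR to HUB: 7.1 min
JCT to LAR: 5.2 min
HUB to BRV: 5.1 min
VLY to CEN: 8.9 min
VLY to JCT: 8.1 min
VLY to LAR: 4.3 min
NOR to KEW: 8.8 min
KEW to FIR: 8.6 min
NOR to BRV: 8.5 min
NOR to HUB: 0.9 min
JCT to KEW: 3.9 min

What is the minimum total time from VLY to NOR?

Settle nodes by increasing distance from VLY:
VLY: 0
LAR: 4.3  (via VLY)
JCT: 8.1  (via VLY)
CEN: 8.9  (via VLY)
KEW: 11.8  (via CEN)
HUB: 12.6  (via LAR)
NOR: 13.5  (via HUB)
Shortest route: VLY → LAR → HUB → NOR = 13.5 min.

13.5 min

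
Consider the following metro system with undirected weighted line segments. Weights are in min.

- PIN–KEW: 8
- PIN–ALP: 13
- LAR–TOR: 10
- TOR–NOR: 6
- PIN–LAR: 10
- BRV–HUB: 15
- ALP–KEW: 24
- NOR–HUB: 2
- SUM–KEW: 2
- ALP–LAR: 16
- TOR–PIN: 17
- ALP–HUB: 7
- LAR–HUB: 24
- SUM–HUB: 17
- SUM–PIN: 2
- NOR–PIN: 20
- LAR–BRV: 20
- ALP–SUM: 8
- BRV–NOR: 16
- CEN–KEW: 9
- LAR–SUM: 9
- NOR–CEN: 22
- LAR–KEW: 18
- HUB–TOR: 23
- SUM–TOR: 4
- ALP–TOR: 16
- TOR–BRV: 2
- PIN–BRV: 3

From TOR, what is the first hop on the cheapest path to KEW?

SUM

Enumerating some paths:
TOR - SUM - KEW: 4+2 = 6
TOR - BRV - PIN - SUM - KEW: 2+3+2+2 = 9
The minimum is 6 min via TOR - SUM - KEW.
So from TOR the first move is to SUM.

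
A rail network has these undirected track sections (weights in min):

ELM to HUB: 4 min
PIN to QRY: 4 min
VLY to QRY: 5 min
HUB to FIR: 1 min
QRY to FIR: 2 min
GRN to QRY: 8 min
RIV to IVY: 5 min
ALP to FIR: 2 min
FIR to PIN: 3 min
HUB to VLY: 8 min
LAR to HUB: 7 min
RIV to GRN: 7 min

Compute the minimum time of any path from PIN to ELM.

8 min

Enumerating some paths:
PIN–FIR–HUB–ELM: 3+1+4 = 8
PIN–QRY–FIR–HUB–ELM: 4+2+1+4 = 11
Cheapest is PIN–FIR–HUB–ELM at 8 min.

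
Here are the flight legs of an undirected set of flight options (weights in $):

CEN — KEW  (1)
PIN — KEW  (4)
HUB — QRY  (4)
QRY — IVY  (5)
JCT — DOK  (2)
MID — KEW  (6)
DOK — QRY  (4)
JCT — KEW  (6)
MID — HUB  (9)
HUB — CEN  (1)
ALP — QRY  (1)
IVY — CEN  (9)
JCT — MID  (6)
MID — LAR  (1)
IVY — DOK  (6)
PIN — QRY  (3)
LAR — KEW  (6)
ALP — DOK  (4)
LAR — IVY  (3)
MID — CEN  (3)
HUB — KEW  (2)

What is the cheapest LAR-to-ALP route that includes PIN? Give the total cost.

Shortest LAR→PIN: LAR–MID–CEN–KEW–PIN = 9
Best PIN to ALP: PIN–QRY–ALP costing 4
Total via PIN: 9 + 4 = $13.

$13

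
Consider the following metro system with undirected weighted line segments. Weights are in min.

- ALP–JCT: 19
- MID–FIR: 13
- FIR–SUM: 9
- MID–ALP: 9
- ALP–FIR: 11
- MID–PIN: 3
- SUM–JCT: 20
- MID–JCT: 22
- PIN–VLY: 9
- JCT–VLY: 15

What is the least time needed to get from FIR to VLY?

Compare a few routes:
FIR - MID - PIN - VLY: 13+3+9 = 25
FIR - ALP - MID - PIN - VLY: 11+9+3+9 = 32
Cheapest is FIR - MID - PIN - VLY at 25 min.

25 min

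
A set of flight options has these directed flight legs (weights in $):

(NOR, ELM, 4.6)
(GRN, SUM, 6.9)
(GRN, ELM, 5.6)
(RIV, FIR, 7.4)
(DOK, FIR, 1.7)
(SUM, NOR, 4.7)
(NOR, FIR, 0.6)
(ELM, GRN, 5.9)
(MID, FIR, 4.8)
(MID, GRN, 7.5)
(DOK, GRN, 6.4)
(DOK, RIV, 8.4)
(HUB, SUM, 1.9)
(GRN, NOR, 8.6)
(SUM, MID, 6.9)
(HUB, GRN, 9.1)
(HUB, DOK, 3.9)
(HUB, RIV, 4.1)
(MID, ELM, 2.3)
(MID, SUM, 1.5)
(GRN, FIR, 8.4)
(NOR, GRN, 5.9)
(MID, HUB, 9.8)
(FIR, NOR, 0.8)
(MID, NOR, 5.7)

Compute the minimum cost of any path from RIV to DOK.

$41.6

Shortest distances from RIV:
RIV: 0
FIR: 7.4  (via RIV)
NOR: 8.2  (via FIR)
ELM: 12.8  (via NOR)
GRN: 14.1  (via NOR)
SUM: 21  (via GRN)
MID: 27.9  (via SUM)
HUB: 37.7  (via MID)
DOK: 41.6  (via HUB)
Shortest route: RIV → FIR → NOR → GRN → SUM → MID → HUB → DOK = $41.6.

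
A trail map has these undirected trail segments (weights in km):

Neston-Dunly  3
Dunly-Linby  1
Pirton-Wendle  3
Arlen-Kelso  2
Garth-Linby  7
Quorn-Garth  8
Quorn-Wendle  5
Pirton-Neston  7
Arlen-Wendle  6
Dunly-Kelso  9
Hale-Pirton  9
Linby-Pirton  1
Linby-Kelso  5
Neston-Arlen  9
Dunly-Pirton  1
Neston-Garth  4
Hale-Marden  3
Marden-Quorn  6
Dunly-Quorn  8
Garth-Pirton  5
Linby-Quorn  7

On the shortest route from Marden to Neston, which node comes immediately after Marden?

Compare a few routes:
Marden–Hale–Pirton–Dunly–Neston: 3+9+1+3 = 16
Marden–Quorn–Linby–Dunly–Neston: 6+7+1+3 = 17
Marden–Hale–Pirton–Linby–Dunly–Neston: 3+9+1+1+3 = 17
Marden–Quorn–Dunly–Neston: 6+8+3 = 17
The minimum is 16 km via Marden–Hale–Pirton–Dunly–Neston.
So from Marden the first move is to Hale.

Hale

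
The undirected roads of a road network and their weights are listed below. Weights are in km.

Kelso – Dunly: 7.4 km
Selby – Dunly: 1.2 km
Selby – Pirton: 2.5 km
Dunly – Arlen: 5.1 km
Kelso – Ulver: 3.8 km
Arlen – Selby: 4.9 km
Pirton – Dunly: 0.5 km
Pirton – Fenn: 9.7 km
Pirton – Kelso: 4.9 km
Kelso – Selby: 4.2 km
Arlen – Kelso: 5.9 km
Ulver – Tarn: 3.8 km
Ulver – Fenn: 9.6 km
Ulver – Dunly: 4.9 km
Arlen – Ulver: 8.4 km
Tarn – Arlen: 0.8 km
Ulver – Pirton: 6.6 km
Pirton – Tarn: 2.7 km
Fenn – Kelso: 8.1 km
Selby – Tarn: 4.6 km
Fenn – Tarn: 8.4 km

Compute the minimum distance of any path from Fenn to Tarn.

8.4 km

Shortest distances from Fenn:
Fenn: 0
Kelso: 8.1  (via Fenn)
Tarn: 8.4  (via Fenn)
Shortest route: Fenn–Tarn = 8.4 km.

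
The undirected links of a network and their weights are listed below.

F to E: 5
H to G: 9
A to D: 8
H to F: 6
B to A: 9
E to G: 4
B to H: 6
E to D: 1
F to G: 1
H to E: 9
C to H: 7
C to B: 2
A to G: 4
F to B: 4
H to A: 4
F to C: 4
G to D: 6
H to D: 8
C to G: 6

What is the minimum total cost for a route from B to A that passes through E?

Shortest B→E: B–F–E = 9
Best E to A: E–G–A costing 8
Total via E: 9 + 8 = 17.

17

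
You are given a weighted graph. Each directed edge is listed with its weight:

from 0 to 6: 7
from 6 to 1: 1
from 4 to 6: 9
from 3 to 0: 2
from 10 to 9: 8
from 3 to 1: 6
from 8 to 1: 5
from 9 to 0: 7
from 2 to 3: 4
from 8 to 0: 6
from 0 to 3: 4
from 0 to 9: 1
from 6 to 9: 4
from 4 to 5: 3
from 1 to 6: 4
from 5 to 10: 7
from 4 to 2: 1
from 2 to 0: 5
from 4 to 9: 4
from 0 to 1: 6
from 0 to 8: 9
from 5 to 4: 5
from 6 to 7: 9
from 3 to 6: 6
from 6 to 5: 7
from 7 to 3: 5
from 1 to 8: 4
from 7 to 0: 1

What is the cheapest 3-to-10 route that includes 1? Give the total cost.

24

Shortest 3→1: 3–1 = 6
Best 1 to 10: 1–6–5–10 costing 18
Total via 1: 6 + 18 = 24.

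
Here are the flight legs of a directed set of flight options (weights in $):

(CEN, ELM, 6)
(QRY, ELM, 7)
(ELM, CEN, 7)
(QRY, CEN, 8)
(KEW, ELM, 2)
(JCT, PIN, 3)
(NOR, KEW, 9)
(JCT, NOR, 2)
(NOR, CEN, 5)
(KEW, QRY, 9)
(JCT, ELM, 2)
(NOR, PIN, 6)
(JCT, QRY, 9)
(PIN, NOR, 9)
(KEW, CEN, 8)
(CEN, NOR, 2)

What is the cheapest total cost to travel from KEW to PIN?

Settle nodes by increasing distance from KEW:
KEW: 0
ELM: 2  (via KEW)
CEN: 8  (via KEW)
QRY: 9  (via KEW)
NOR: 10  (via CEN)
PIN: 16  (via NOR)
Shortest route: KEW → CEN → NOR → PIN = $16.

$16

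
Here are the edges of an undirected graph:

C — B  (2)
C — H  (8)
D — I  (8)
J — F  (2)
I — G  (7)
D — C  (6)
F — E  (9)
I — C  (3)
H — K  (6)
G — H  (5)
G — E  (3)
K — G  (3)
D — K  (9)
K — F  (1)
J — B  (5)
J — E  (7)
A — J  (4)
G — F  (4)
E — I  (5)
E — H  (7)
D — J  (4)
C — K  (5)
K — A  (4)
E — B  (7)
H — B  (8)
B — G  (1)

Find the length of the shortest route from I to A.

Enumerating some paths:
I - C - K - A: 3+5+4 = 12
I - C - B - G - K - A: 3+2+1+3+4 = 13
I - C - B - J - A: 3+2+5+4 = 14
The minimum is 12 via I - C - K - A.

12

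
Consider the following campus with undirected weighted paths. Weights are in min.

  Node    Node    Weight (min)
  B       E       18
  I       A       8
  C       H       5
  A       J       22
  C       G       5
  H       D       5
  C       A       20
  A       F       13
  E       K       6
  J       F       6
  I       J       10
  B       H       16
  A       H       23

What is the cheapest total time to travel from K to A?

Compare a few routes:
K - E - B - H - C - A: 6+18+16+5+20 = 65
K - E - B - H - A: 6+18+16+23 = 63
Cheapest is K - E - B - H - A at 63 min.

63 min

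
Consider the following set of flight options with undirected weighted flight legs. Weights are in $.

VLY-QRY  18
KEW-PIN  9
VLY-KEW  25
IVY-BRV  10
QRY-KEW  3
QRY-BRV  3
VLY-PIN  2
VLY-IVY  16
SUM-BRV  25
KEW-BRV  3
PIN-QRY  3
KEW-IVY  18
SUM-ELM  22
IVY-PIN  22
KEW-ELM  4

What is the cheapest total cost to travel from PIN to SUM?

Candidate routes:
PIN → QRY → KEW → BRV → SUM: 3+3+3+25 = 34
PIN → QRY → BRV → KEW → ELM → SUM: 3+3+3+4+22 = 35
PIN → QRY → KEW → ELM → SUM: 3+3+4+22 = 32
PIN → QRY → BRV → SUM: 3+3+25 = 31
The minimum is $31 via PIN → QRY → BRV → SUM.

$31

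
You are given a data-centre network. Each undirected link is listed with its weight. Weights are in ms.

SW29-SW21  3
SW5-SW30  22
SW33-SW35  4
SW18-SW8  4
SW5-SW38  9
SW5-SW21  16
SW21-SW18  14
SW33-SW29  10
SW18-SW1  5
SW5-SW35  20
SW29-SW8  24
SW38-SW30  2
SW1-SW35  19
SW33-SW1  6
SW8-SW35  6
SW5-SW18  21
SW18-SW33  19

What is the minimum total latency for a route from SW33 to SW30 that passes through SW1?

Best SW33 to SW1: SW33 → SW1 costing 6
Best SW1 to SW30: SW1 → SW18 → SW5 → SW38 → SW30 costing 37
Total via SW1: 6 + 37 = 43 ms.

43 ms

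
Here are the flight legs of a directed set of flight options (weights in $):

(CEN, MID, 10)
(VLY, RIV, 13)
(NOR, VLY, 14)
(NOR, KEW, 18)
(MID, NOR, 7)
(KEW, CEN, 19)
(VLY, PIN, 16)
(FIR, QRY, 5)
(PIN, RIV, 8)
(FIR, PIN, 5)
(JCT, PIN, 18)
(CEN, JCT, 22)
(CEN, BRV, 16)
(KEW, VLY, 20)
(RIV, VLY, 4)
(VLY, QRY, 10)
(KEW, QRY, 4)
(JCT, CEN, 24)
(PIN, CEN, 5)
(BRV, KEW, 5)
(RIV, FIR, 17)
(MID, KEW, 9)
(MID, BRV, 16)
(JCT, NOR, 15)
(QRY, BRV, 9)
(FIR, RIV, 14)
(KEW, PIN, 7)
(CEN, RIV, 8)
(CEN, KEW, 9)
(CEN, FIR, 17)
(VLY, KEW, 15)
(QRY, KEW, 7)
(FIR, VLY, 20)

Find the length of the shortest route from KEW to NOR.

$29

Candidate routes:
KEW–PIN–CEN–MID–NOR: 7+5+10+7 = 29
KEW–CEN–MID–NOR: 19+10+7 = 36
The minimum is $29 via KEW–PIN–CEN–MID–NOR.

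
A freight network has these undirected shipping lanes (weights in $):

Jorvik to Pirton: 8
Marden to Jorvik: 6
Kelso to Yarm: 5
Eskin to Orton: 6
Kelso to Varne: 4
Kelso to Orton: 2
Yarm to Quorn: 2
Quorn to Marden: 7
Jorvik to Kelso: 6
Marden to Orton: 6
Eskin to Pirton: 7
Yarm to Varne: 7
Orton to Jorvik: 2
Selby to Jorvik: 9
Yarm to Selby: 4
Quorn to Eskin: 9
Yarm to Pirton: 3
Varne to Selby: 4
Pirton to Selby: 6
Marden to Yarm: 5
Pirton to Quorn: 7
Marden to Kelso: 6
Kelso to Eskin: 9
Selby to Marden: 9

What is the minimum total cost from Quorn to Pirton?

$5

Settle nodes by increasing distance from Quorn:
Quorn: 0
Yarm: 2  (via Quorn)
Pirton: 5  (via Yarm)
Shortest route: Quorn → Yarm → Pirton = $5.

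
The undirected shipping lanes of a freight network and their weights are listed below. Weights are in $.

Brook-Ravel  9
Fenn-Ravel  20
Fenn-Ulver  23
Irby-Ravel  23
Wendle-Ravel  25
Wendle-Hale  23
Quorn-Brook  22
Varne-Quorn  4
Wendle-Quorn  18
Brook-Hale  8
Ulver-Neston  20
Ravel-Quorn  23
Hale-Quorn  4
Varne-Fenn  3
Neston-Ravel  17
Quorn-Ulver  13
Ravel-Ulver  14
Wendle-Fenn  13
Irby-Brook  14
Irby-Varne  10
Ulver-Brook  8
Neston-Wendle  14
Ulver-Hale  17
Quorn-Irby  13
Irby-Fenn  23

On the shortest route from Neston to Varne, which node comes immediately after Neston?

Compare a few routes:
Neston → Wendle → Fenn → Varne: 14+13+3 = 30
Neston → Wendle → Quorn → Varne: 14+18+4 = 36
The minimum is $30 via Neston → Wendle → Fenn → Varne.
So from Neston the first move is to Wendle.

Wendle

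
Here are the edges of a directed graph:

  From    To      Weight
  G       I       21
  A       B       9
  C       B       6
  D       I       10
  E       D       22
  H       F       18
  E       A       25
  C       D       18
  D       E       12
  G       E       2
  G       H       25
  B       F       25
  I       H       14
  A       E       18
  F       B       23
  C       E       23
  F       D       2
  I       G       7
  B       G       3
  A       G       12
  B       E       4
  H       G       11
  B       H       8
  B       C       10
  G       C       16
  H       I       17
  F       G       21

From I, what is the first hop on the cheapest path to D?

Compare a few routes:
I → G → E → D: 7+2+22 = 31
I → H → F → D: 14+18+2 = 34
Cheapest is I → G → E → D at 31.
So from I the first move is to G.

G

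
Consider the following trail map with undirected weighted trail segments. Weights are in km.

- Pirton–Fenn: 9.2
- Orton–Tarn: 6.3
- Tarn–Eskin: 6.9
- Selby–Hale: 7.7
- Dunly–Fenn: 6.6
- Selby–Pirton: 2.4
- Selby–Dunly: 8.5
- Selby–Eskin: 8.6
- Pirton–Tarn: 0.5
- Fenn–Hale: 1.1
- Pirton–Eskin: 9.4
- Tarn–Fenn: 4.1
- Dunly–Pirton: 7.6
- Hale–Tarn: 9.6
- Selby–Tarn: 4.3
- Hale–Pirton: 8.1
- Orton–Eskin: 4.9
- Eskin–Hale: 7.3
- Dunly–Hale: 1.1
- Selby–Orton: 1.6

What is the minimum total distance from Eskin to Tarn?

Candidate routes:
Eskin–Tarn: 6.9 = 6.9
Eskin–Orton–Selby–Pirton–Tarn: 4.9+1.6+2.4+0.5 = 9.4
The minimum is 6.9 km via Eskin–Tarn.

6.9 km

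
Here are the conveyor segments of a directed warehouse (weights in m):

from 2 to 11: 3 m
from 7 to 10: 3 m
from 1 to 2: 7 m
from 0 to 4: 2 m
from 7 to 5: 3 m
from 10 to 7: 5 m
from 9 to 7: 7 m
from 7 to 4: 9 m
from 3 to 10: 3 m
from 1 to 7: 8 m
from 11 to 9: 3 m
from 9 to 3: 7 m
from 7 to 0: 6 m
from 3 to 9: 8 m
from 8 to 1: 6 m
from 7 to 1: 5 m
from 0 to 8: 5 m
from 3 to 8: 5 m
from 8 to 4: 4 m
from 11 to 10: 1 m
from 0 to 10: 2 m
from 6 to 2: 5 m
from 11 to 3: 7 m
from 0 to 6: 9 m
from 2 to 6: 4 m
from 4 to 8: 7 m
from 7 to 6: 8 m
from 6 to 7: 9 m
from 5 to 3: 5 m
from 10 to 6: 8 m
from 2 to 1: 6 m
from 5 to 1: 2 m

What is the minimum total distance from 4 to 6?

Settle nodes by increasing distance from 4:
4: 0
8: 7  (via 4)
1: 13  (via 8)
2: 20  (via 1)
7: 21  (via 1)
11: 23  (via 2)
5: 24  (via 7)
6: 24  (via 2)
Shortest route: 4 → 8 → 1 → 2 → 6 = 24 m.

24 m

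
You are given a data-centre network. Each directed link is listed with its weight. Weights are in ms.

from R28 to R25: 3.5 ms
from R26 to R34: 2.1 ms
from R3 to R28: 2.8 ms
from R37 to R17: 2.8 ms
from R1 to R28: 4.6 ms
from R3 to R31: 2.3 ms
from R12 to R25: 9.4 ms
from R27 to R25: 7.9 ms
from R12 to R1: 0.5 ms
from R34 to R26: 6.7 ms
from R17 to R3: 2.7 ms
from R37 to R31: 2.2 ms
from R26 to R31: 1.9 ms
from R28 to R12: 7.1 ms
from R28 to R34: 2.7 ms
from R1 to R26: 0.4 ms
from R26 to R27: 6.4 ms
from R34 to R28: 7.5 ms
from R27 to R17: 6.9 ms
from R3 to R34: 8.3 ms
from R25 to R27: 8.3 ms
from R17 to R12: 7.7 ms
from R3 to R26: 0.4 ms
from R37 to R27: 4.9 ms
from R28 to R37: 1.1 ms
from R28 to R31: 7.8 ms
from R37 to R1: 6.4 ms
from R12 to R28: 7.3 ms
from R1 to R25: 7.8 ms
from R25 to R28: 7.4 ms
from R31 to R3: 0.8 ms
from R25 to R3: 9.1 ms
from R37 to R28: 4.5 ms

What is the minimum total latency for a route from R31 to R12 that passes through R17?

15.2 ms

Best R31 to R17: R31–R3–R28–R37–R17 costing 7.5
Shortest R17→R12: R17–R12 = 7.7
Total via R17: 7.5 + 7.7 = 15.2 ms.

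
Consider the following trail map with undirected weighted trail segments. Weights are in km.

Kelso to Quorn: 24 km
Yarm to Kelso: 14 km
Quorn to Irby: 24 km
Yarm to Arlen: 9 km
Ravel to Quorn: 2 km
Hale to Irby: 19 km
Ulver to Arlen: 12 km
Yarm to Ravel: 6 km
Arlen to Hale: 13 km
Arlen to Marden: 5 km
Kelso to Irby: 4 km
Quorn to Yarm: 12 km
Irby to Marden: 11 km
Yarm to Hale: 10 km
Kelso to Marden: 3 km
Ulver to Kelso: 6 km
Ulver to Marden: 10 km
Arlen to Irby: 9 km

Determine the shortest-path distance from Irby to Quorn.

24 km

Settle nodes by increasing distance from Irby:
Irby: 0
Kelso: 4  (via Irby)
Marden: 7  (via Kelso)
Arlen: 9  (via Irby)
Ulver: 10  (via Kelso)
Yarm: 18  (via Kelso)
Hale: 19  (via Irby)
Quorn: 24  (via Irby)
Shortest route: Irby–Quorn = 24 km.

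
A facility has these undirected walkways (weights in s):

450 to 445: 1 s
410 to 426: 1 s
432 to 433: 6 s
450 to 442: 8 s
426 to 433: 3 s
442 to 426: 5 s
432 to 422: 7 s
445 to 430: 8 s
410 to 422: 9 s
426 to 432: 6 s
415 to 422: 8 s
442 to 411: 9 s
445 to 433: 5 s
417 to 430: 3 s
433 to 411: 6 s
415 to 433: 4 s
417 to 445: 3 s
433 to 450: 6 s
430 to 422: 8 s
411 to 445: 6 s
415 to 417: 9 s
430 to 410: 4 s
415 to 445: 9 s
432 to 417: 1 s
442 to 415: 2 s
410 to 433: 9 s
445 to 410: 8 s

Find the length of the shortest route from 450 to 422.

12 s

Settle nodes by increasing distance from 450:
450: 0
445: 1  (via 450)
417: 4  (via 445)
432: 5  (via 417)
433: 6  (via 450)
430: 7  (via 417)
411: 7  (via 445)
442: 8  (via 450)
410: 9  (via 445)
426: 9  (via 433)
415: 10  (via 445)
422: 12  (via 432)
Shortest route: 450–445–417–432–422 = 12 s.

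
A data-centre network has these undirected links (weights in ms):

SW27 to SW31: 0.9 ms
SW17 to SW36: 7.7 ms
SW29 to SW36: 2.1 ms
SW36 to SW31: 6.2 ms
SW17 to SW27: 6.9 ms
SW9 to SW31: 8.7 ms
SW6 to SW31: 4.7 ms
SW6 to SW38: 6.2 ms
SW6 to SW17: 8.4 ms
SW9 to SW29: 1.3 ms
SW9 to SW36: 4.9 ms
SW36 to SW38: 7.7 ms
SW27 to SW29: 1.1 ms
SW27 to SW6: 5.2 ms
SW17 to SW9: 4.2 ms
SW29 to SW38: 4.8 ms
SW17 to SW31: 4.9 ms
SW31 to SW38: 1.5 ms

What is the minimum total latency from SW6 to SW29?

6.3 ms

Enumerating some paths:
SW6 → SW27 → SW29: 5.2+1.1 = 6.3
SW6 → SW31 → SW27 → SW29: 4.7+0.9+1.1 = 6.7
The minimum is 6.3 ms via SW6 → SW27 → SW29.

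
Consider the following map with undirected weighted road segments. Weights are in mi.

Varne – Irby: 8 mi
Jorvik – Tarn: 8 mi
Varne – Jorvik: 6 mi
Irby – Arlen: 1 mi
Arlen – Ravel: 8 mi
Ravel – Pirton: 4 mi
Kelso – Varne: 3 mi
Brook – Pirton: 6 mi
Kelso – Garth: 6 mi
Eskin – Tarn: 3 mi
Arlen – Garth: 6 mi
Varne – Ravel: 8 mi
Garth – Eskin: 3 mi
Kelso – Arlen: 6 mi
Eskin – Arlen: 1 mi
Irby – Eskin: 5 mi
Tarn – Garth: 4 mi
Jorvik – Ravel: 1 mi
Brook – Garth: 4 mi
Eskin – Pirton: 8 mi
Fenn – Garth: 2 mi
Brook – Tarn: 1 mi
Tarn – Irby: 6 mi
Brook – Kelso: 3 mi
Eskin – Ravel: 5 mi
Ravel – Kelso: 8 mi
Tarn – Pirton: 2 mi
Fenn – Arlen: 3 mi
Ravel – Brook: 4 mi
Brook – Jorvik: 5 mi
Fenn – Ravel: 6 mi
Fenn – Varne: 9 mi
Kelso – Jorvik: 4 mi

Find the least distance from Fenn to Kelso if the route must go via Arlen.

Shortest Fenn→Arlen: Fenn–Arlen = 3
Shortest Arlen→Kelso: Arlen–Kelso = 6
Total via Arlen: 3 + 6 = 9 mi.

9 mi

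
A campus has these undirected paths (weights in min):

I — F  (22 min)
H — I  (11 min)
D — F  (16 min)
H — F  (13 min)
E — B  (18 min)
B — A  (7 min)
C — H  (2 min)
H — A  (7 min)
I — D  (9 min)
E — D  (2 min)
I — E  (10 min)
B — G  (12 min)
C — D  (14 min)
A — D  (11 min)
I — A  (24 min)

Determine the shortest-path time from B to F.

27 min

Running Dijkstra from B:
B: 0
A: 7  (via B)
G: 12  (via B)
H: 14  (via A)
C: 16  (via H)
D: 18  (via A)
E: 18  (via B)
I: 25  (via H)
F: 27  (via H)
Shortest route: B–A–H–F = 27 min.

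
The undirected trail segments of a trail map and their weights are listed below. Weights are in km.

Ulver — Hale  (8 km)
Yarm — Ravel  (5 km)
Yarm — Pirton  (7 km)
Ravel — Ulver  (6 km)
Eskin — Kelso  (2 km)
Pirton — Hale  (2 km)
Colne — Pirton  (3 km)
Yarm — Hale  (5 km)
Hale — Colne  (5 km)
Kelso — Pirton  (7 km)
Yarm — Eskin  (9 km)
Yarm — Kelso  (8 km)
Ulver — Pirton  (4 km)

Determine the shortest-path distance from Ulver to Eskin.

Settle nodes by increasing distance from Ulver:
Ulver: 0
Pirton: 4  (via Ulver)
Hale: 6  (via Pirton)
Ravel: 6  (via Ulver)
Colne: 7  (via Pirton)
Yarm: 11  (via Pirton)
Kelso: 11  (via Pirton)
Eskin: 13  (via Kelso)
Shortest route: Ulver–Pirton–Kelso–Eskin = 13 km.

13 km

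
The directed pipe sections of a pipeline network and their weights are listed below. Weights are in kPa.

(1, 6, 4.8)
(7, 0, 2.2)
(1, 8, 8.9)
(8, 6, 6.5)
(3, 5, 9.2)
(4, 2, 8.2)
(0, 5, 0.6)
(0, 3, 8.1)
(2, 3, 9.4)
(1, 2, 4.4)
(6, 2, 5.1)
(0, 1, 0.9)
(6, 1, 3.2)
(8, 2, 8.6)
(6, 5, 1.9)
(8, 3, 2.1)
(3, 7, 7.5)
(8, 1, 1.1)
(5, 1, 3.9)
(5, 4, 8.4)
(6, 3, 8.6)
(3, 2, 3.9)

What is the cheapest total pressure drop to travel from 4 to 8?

Enumerating some paths:
4–2–3–5–1–8: 8.2+9.4+9.2+3.9+8.9 = 39.6
4–2–3–7–0–1–8: 8.2+9.4+7.5+2.2+0.9+8.9 = 37.1
The minimum is 37.1 kPa via 4–2–3–7–0–1–8.

37.1 kPa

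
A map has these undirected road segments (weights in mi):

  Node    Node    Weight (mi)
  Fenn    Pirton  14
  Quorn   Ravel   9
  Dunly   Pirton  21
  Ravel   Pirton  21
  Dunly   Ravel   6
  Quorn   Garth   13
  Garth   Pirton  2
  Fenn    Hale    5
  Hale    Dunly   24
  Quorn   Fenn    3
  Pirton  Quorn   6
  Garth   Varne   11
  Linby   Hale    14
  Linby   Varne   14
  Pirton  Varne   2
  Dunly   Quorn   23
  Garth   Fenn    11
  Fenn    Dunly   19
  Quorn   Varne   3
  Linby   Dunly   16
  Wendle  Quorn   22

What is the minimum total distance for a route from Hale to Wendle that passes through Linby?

53 mi

Shortest Hale→Linby: Hale → Linby = 14
Shortest Linby→Wendle: Linby → Varne → Quorn → Wendle = 39
Total via Linby: 14 + 39 = 53 mi.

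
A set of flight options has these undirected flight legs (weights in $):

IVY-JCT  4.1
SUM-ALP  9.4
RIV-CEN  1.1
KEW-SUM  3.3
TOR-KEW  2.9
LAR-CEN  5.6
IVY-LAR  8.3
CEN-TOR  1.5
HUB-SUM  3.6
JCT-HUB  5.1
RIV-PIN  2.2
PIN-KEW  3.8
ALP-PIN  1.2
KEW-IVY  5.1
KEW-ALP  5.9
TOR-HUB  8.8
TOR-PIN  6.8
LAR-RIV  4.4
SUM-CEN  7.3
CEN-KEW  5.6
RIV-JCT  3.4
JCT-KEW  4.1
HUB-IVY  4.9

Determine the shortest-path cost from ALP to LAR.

Shortest distances from ALP:
ALP: 0
PIN: 1.2  (via ALP)
RIV: 3.4  (via PIN)
CEN: 4.5  (via RIV)
KEW: 5  (via PIN)
TOR: 6  (via CEN)
JCT: 6.8  (via RIV)
LAR: 7.8  (via RIV)
Shortest route: ALP–PIN–RIV–LAR = $7.8.

$7.8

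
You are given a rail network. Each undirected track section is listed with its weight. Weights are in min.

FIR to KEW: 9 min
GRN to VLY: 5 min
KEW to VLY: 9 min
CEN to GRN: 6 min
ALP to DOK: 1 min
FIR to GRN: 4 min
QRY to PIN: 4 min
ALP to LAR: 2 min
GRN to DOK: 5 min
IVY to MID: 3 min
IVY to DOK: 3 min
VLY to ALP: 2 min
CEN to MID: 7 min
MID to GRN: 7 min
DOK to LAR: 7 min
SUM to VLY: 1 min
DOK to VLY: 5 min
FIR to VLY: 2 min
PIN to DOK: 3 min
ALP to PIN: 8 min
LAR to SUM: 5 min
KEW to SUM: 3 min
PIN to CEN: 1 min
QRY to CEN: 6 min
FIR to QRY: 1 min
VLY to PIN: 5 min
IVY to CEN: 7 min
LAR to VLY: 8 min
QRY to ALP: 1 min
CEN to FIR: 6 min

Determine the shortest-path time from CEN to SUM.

Enumerating some paths:
CEN → PIN → QRY → FIR → VLY → SUM: 1+4+1+2+1 = 9
CEN → PIN → DOK → ALP → VLY → SUM: 1+3+1+2+1 = 8
CEN → PIN → VLY → SUM: 1+5+1 = 7
CEN → PIN → QRY → ALP → VLY → SUM: 1+4+1+2+1 = 9
The minimum is 7 min via CEN → PIN → VLY → SUM.

7 min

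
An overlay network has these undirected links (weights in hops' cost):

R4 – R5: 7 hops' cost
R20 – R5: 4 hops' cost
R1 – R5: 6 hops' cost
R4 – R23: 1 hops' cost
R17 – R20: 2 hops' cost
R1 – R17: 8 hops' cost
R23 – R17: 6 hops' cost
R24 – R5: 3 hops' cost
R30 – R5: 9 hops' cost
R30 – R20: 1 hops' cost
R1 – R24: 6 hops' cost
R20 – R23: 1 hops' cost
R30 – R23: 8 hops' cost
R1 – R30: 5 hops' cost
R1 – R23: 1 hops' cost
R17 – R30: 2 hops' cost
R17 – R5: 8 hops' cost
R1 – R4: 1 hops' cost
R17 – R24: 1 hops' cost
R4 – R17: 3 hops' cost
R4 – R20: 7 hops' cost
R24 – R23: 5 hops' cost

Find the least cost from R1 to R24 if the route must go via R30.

6 hops' cost

Best R1 to R30: R1–R23–R20–R30 costing 3
Best R30 to R24: R30–R17–R24 costing 3
Total via R30: 3 + 3 = 6 hops' cost.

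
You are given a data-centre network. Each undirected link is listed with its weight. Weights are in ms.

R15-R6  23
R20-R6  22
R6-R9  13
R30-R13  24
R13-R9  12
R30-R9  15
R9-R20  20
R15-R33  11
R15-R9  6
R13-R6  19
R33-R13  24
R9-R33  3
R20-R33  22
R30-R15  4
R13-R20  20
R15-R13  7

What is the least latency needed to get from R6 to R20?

22 ms

Enumerating some paths:
R6 → R20: 22 = 22
R6 → R9 → R20: 13+20 = 33
Cheapest is R6 → R20 at 22 ms.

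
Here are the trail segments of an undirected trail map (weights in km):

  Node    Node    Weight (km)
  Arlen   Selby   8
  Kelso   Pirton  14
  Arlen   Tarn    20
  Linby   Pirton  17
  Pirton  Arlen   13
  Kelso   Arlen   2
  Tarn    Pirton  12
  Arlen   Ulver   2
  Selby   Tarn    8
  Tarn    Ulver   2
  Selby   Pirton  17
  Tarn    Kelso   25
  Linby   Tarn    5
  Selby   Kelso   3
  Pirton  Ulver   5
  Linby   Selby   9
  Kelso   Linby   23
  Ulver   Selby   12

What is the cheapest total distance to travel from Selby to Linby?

9 km

Settle nodes by increasing distance from Selby:
Selby: 0
Kelso: 3  (via Selby)
Arlen: 5  (via Kelso)
Ulver: 7  (via Arlen)
Tarn: 8  (via Selby)
Linby: 9  (via Selby)
Shortest route: Selby → Linby = 9 km.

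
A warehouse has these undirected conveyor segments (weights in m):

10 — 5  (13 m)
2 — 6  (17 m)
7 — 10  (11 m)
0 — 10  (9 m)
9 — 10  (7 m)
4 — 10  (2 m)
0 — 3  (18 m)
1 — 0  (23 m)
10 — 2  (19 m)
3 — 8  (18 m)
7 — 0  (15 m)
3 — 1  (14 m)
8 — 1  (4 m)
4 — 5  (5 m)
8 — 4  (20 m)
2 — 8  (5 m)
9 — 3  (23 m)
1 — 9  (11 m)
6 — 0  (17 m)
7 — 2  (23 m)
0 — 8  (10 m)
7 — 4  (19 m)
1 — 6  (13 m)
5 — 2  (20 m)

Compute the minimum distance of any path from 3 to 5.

34 m

Running Dijkstra from 3:
3: 0
1: 14  (via 3)
0: 18  (via 3)
8: 18  (via 3)
2: 23  (via 8)
9: 23  (via 3)
6: 27  (via 1)
10: 27  (via 0)
4: 29  (via 10)
7: 33  (via 0)
5: 34  (via 4)
Shortest route: 3 → 0 → 10 → 4 → 5 = 34 m.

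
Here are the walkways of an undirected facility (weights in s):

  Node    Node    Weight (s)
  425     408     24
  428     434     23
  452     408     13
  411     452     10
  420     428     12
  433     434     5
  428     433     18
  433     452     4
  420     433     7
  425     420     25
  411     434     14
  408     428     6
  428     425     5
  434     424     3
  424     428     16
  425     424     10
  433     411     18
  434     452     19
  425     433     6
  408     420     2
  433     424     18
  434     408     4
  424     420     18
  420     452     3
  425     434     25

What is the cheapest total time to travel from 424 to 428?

Candidate routes:
424 → 425 → 428: 10+5 = 15
424 → 428: 16 = 16
424 → 434 → 433 → 425 → 428: 3+5+6+5 = 19
424 → 434 → 408 → 428: 3+4+6 = 13
Cheapest is 424 → 434 → 408 → 428 at 13 s.

13 s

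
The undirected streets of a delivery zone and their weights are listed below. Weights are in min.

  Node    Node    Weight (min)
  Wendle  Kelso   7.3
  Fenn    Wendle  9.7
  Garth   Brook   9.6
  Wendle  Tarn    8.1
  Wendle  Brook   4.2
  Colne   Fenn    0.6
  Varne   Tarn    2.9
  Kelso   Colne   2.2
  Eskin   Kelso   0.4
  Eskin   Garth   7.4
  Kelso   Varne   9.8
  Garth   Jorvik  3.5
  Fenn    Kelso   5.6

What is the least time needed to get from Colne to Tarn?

14.9 min

Compare a few routes:
Colne–Fenn–Wendle–Tarn: 0.6+9.7+8.1 = 18.4
Colne–Kelso–Varne–Tarn: 2.2+9.8+2.9 = 14.9
Colne–Fenn–Kelso–Varne–Tarn: 0.6+5.6+9.8+2.9 = 18.9
Colne–Kelso–Wendle–Tarn: 2.2+7.3+8.1 = 17.6
The minimum is 14.9 min via Colne–Kelso–Varne–Tarn.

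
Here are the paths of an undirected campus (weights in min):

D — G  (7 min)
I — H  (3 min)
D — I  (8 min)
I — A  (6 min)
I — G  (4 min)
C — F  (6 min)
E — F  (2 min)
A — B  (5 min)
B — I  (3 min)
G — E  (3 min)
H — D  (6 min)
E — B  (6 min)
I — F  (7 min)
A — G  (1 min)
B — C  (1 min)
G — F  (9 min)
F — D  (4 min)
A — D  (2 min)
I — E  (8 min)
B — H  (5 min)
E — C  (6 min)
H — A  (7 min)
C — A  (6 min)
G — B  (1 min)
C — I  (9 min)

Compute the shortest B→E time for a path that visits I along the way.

10 min

Shortest B→I: B–I = 3
Shortest I→E: I–G–E = 7
Total via I: 3 + 7 = 10 min.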